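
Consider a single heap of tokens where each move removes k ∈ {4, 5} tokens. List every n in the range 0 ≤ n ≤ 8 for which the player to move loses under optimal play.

0, 1, 2, 3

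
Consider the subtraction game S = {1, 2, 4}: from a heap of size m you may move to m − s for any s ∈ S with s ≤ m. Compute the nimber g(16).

1

Compute g(0), g(1), … for moves {1, 2, 4}:
k:     0  1  2  3  4  5  6  7  8  9 10 11 12 13 14 15 16
g(k):  0  1  2  0  1  2  0  1  2  0  1  2  0  1  2  0  1
So g(16) = 1.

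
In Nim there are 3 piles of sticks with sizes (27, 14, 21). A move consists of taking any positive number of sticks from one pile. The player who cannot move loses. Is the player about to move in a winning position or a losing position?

Bitwise XOR of the heap sizes:
  11011  (27)
  01110  (14)
  10101  (21)
  -----
  00000  (0)
The nim-sum is 0, so this is a P-position: the player to move is in a losing position under optimal play.

Losing position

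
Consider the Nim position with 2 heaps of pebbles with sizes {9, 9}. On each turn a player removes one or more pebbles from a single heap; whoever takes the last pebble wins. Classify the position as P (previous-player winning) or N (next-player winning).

In binary:
  1001  (9)
  1001  (9)
  ----
  0000  (0)
The nim-sum is 0, so this is a P-position: the player to move is in a losing position under optimal play.

P-position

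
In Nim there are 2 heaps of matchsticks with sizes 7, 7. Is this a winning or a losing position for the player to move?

Losing position

In binary:
  111  (7)
  111  (7)
  ---
  000  (0)
The nim-sum is 0, so this is a P-position: the player to move is in a losing position under optimal play.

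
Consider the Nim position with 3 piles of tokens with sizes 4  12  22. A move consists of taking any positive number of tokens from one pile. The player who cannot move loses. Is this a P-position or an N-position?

N-position

Nim-sum: 4 ⊕ 12 ⊕ 22 = 30.
The nim-sum is 30 ≠ 0, so this is an N-position: the player to move can win.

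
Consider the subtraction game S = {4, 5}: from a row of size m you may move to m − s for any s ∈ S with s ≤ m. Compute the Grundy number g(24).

1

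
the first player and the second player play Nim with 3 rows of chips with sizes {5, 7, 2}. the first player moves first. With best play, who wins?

the second player wins

Compute the nim-sum pairwise:
5 XOR 7 = 2
2 XOR 2 = 0
The nim-sum is 0, so this is a P-position: the player to move is in a losing position under optimal play; the first player is about to move from it and so loses — the second player wins.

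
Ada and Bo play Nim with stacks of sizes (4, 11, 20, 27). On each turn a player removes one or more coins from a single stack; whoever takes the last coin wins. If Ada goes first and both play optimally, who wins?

Bo wins

Nim-sum: 4 ⊕ 11 ⊕ 20 ⊕ 27 = 0.
The nim-sum is 0, so this is a P-position: the player to move is in a losing position under optimal play; Ada is about to move from it and so loses — Bo wins.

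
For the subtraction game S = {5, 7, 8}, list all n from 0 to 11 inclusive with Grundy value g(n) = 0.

Grundy values for subtraction set {5, 7, 8}:
k:     0  1  2  3  4  5  6  7  8  9 10 11
g(k):  0  0  0  0  0  1  1  1  1  1  2  2
The P-positions (g = 0) in 0..11 are 0, 1, 2, 3, 4.

0, 1, 2, 3, 4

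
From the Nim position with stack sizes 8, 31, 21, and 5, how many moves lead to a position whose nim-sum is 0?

3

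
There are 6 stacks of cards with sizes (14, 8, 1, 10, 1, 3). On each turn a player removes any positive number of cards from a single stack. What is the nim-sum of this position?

15

Compute the nim-sum pairwise:
14 ^ 8 = 6
6 ^ 1 = 7
7 ^ 10 = 13
13 ^ 1 = 12
12 ^ 3 = 15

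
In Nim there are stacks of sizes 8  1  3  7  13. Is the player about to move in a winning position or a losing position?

Compute the nim-sum pairwise:
8 ⊕ 1 = 9
9 ⊕ 3 = 10
10 ⊕ 7 = 13
13 ⊕ 13 = 0
The nim-sum is 0, so this is a P-position: the player to move is in a losing position under optimal play.

Losing position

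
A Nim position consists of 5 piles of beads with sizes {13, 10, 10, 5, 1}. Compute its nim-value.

Nim-sum: 13 ^ 10 ^ 10 ^ 5 ^ 1 = 9.

9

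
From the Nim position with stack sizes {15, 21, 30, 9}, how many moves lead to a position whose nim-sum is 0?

3

Bitwise XOR of the heap sizes:
  01111  (15)
  10101  (21)
  11110  (30)
  01001  (9)
  -----
  01101  (13)
The overall nim-sum is X = 13. A stack of size p has a winning move iff p XOR X < p (reduce it to p XOR X).
  15: 15 XOR 13 = 2 < 15 — winning move (to 2).
  21: 21 XOR 13 = 24 ≥ 21 — no move.
  30: 30 XOR 13 = 19 < 30 — winning move (to 19).
  9: 9 XOR 13 = 4 < 9 — winning move (to 4).
That gives 3 winning moves.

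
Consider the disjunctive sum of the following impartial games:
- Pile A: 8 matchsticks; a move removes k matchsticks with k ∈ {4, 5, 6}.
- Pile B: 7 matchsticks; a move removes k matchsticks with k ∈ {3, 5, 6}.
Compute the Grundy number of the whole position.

Grundy values for pile A (subtraction set {4, 5, 6}):
g(0) = mex{} = 0
g(1) = mex{} = 0
g(2) = mex{} = 0
g(3) = mex{} = 0
g(4) = mex{0} = 1
g(5) = mex{0} = 1
g(6) = mex{0} = 1
g(7) = mex{0} = 1
g(8) = mex{0,1} = 2
So g(8) = 2.
Build the Grundy sequence for pile B with g(k) = mex{g(k−s) : s ∈ {3, 5, 6}, s ≤ k}:
k:     0  1  2  3  4  5  6  7
g(k):  0  0  0  1  1  1  2  2
So g(7) = 2.
The value of a disjunctive sum is the nim-sum of the parts.
Combined value = 2 XOR 2 = 0.

0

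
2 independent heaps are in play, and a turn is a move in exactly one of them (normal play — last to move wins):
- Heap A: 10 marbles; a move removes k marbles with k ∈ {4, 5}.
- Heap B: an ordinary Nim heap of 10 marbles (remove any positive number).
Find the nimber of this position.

10

For heap A, compute g(0), g(1), … with moves {4, 5}:
k:     0  1  2  3  4  5  6  7  8  9 10
g(k):  0  0  0  0  1  1  1  1  2  0  0
So g(10) = 0.
Heap B is a plain Nim heap of size 10, so its Grundy value is 10.
The value of a disjunctive sum is the nim-sum of the parts.
Combined value = 0 ⊕ 10 = 10.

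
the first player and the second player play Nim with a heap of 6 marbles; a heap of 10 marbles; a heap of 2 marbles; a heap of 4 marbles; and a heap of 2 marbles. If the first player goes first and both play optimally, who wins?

the first player wins

Compute the nim-sum pairwise:
6 XOR 10 = 12
12 XOR 2 = 14
14 XOR 4 = 10
10 XOR 2 = 8
The nim-sum is 8 ≠ 0, so this is an N-position: the player to move can win; the first player has a winning move.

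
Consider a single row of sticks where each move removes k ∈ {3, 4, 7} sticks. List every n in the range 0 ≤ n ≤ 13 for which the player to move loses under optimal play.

0, 1, 2, 10, 11, 12

Compute g(0), g(1), … for moves {3, 4, 7}:
k:     0  1  2  3  4  5  6  7  8  9 10 11 12 13
g(k):  0  0  0  1  1  1  2  2  2  3  0  0  0  1
The P-positions (g = 0) in 0..13 are 0, 1, 2, 10, 11, 12.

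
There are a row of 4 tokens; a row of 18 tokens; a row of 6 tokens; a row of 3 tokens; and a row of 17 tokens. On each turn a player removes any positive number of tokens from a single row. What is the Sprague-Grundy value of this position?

2

Nim-sum: 4 XOR 18 XOR 6 XOR 3 XOR 17 = 2.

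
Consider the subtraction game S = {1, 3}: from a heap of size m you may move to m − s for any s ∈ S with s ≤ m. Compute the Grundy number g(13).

Grundy values for subtraction set {1, 3}:
g(0) = mex{} = 0
g(1) = mex{0} = 1
g(2) = mex{1} = 0
g(3) = mex{0} = 1
g(4) = mex{1} = 0
g(5) = mex{0} = 1
g(6) = mex{1} = 0
g(7) = mex{0} = 1
g(8) = mex{1} = 0
g(9) = mex{0} = 1
g(10) = mex{1} = 0
g(11) = mex{0} = 1
g(12) = mex{1} = 0
g(13) = mex{0} = 1
So g(13) = 1.

1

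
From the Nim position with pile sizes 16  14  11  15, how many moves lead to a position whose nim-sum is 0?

1

Write each in binary and XOR column by column:
  10000  (16)
  01110  (14)
  01011  (11)
  01111  (15)
  -----
  11010  (26)
The overall nim-sum is X = 26. A pile of size p has a winning move iff p XOR X < p (reduce it to p XOR X).
  16: 16 XOR 26 = 10 < 16 — winning move (to 10).
  14: 14 XOR 26 = 20 ≥ 14 — no move.
  11: 11 XOR 26 = 17 ≥ 11 — no move.
  15: 15 XOR 26 = 21 ≥ 15 — no move.
That gives 1 winning move.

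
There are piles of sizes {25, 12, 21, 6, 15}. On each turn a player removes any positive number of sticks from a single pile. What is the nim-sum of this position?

9

Nim-sum: 25 XOR 12 XOR 21 XOR 6 XOR 15 = 9.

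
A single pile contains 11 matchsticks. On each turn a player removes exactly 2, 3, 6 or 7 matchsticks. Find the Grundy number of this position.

1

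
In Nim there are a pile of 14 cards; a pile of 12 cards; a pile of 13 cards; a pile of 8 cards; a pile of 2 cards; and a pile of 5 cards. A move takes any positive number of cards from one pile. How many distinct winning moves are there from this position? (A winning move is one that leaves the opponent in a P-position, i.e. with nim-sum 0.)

0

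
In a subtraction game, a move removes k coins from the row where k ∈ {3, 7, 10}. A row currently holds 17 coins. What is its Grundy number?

1

Grundy values for subtraction set {3, 7, 10}:
k:     0  1  2  3  4  5  6  7  8  9 10 11 12 13 14 15 16 17
g(k):  0  0  0  1  1  1  0  2  2  1  3  3  2  2  0  0  3  1
So g(17) = 1.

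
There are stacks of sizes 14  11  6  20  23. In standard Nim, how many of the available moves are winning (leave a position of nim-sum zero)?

0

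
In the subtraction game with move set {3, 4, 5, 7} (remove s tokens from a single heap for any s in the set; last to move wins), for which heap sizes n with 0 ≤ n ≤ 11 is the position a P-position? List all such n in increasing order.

0, 1, 2, 10, 11

Compute g(0), g(1), … for moves {3, 4, 5, 7}:
g(0) = mex{} = 0
g(1) = mex{} = 0
g(2) = mex{} = 0
g(3) = mex{0} = 1
g(4) = mex{0} = 1
g(5) = mex{0} = 1
g(6) = mex{0,1} = 2
g(7) = mex{0,1} = 2
g(8) = mex{0,1} = 2
g(9) = mex{0,1,2} = 3
g(10) = mex{1,2} = 0
g(11) = mex{1,2} = 0
The P-positions (g = 0) in 0..11 are 0, 1, 2, 10, 11.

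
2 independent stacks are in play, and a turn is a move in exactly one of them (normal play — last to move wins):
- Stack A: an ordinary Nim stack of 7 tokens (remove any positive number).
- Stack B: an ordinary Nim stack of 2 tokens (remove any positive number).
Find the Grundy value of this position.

Stack A is a plain Nim stack of size 7, so its Grundy value is 7.
Stack B is a plain Nim stack of size 2, so its Grundy value is 2.
The value of a disjunctive sum is the nim-sum of the parts.
Combined value = 7 ⊕ 2 = 5.

5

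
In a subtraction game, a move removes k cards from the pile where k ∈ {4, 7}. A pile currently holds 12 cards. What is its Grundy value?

0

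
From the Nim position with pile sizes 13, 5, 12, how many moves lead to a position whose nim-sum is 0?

3

Nim-sum: 13 XOR 5 XOR 12 = 4.
The overall nim-sum is X = 4. A pile of size p has a winning move iff p XOR X < p (reduce it to p XOR X).
  13: 13 XOR 4 = 9 < 13 — winning move (to 9).
  5: 5 XOR 4 = 1 < 5 — winning move (to 1).
  12: 12 XOR 4 = 8 < 12 — winning move (to 8).
That gives 3 winning moves.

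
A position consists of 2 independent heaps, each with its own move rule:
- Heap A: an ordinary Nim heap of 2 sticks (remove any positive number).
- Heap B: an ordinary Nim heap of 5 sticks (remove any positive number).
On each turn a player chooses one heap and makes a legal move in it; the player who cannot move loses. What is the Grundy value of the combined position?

7

Heap A is a plain Nim heap of size 2, so its Grundy value is 2.
Heap B is a plain Nim heap of size 5, so its Grundy value is 5.
By the Sprague-Grundy theorem, the Grundy value of a sum of independent games is the XOR of the component values.
Combined value = 2 ⊕ 5 = 7.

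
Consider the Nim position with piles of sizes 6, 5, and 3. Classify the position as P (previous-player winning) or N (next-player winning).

P-position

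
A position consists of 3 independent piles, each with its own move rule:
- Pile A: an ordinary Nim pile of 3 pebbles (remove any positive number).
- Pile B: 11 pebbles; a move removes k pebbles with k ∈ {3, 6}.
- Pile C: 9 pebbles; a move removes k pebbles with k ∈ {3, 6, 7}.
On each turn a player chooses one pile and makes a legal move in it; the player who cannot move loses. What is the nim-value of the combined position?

Pile A is a plain Nim pile of size 3, so its Grundy value is 3.
Build the Grundy sequence for pile B with g(k) = mex{g(k−s) : s ∈ {3, 6}, s ≤ k}:
k:     0  1  2  3  4  5  6  7  8  9 10 11
g(k):  0  0  0  1  1  1  2  2  2  0  0  0
So g(11) = 0.
Grundy values for pile C (subtraction set {3, 6, 7}):
k:     0  1  2  3  4  5  6  7  8  9
g(k):  0  0  0  1  1  1  2  2  2  3
So g(9) = 3.
By the Sprague-Grundy theorem, the Grundy value of a sum of independent games is the XOR of the component values.
Combined value = 3 XOR 0 XOR 3 = 0.

0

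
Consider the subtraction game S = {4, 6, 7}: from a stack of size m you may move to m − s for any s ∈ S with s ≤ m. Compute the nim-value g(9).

2

Grundy values for subtraction set {4, 6, 7}:
k:     0  1  2  3  4  5  6  7  8  9
g(k):  0  0  0  0  1  1  1  1  2  2
So g(9) = 2.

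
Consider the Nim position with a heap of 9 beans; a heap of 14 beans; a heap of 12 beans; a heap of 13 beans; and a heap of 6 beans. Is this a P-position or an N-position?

P-position

Compute the nim-sum pairwise:
9 ^ 14 = 7
7 ^ 12 = 11
11 ^ 13 = 6
6 ^ 6 = 0
The nim-sum is 0, so this is a P-position: the player to move is in a losing position under optimal play.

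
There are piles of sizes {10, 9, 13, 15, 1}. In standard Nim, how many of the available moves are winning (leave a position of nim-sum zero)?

0

Compute the nim-sum pairwise:
10 XOR 9 = 3
3 XOR 13 = 14
14 XOR 15 = 1
1 XOR 1 = 0
The nim-sum is already 0, so every move leaves a nonzero nim-sum — there are no winning moves.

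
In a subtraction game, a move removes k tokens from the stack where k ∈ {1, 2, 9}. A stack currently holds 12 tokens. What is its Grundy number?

Build the Grundy sequence with g(k) = mex{g(k−s) : s ∈ {1, 2, 9}, s ≤ k}:
g(0) = mex{} = 0
g(1) = mex{0} = 1
g(2) = mex{0,1} = 2
g(3) = mex{1,2} = 0
g(4) = mex{0,2} = 1
g(5) = mex{0,1} = 2
g(6) = mex{1,2} = 0
g(7) = mex{0,2} = 1
g(8) = mex{0,1} = 2
g(9) = mex{0,1,2} = 3
g(10) = mex{1,2,3} = 0
g(11) = mex{0,2,3} = 1
g(12) = mex{0,1} = 2
So g(12) = 2.

2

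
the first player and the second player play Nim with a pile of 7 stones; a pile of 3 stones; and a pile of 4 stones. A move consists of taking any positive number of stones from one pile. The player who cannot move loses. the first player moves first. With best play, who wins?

the second player wins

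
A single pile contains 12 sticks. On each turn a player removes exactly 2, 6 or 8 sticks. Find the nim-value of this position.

Grundy values for subtraction set {2, 6, 8}:
k:     0  1  2  3  4  5  6  7  8  9 10 11 12
g(k):  0  0  1  1  0  0  1  1  2  2  3  3  2
So g(12) = 2.

2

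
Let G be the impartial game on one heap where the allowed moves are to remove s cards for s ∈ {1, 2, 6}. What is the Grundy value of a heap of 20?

3

Compute g(0), g(1), … for moves {1, 2, 6}:
k:     0  1  2  3  4  5  6  7  8  9 10 11 12 13 14 15 16 17 18 19 20
g(k):  0  1  2  0  1  2  3  0  1  2  0  1  2  3  0  1  2  0  1  2  3
So g(20) = 3.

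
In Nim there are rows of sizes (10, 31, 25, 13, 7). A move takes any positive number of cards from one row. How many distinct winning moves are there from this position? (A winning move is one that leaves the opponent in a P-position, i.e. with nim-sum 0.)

Nim-sum: 10 ^ 31 ^ 25 ^ 13 ^ 7 = 6.
The overall nim-sum is X = 6. A row of size p has a winning move iff p XOR X < p (reduce it to p XOR X).
  10: 10 XOR 6 = 12 ≥ 10 — no move.
  31: 31 XOR 6 = 25 < 31 — winning move (to 25).
  25: 25 XOR 6 = 31 ≥ 25 — no move.
  13: 13 XOR 6 = 11 < 13 — winning move (to 11).
  7: 7 XOR 6 = 1 < 7 — winning move (to 1).
That gives 3 winning moves.

3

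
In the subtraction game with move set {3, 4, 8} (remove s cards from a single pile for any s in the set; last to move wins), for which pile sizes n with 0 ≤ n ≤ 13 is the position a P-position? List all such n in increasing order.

0, 1, 2, 7, 12, 13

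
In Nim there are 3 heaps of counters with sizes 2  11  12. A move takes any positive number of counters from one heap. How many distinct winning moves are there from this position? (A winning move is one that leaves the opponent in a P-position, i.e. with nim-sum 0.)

Compute the nim-sum pairwise:
2 XOR 11 = 9
9 XOR 12 = 5
The overall nim-sum is X = 5. A heap of size p has a winning move iff p XOR X < p (reduce it to p XOR X).
  2: 2 XOR 5 = 7 ≥ 2 — no move.
  11: 11 XOR 5 = 14 ≥ 11 — no move.
  12: 12 XOR 5 = 9 < 12 — winning move (to 9).
That gives 1 winning move.

1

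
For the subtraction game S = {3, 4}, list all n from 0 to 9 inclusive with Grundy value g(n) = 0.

Grundy values for subtraction set {3, 4}:
k:     0  1  2  3  4  5  6  7  8  9
g(k):  0  0  0  1  1  1  2  0  0  0
The P-positions (g = 0) in 0..9 are 0, 1, 2, 7, 8, 9.

0, 1, 2, 7, 8, 9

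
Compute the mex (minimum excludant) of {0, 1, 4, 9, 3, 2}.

5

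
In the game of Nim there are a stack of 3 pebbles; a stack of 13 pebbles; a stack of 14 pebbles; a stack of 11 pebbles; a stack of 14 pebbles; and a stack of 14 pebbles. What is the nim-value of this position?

11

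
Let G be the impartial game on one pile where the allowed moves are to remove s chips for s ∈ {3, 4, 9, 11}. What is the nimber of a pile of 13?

Compute g(0), g(1), … for moves {3, 4, 9, 11}:
k:     0  1  2  3  4  5  6  7  8  9 10 11 12 13
g(k):  0  0  0  1  1  1  2  0  0  3  1  1  2  2
So g(13) = 2.

2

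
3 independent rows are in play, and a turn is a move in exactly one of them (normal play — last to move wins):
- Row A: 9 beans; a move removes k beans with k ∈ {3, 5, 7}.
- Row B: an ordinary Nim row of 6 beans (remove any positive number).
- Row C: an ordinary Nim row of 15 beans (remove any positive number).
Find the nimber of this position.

For row A, compute g(0), g(1), … with moves {3, 5, 7}:
k:     0  1  2  3  4  5  6  7  8  9
g(k):  0  0  0  1  1  1  2  2  2  3
So g(9) = 3.
Row B is a plain Nim row of size 6, so its Grundy value is 6.
Row C is a plain Nim row of size 15, so its Grundy value is 15.
The value of a disjunctive sum is the nim-sum of the parts.
Combined value = 3 XOR 6 XOR 15 = 10.

10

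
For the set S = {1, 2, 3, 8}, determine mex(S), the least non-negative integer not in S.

0

0 is not in the set, so the mex is 0.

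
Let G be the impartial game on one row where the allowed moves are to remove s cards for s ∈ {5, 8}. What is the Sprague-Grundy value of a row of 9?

1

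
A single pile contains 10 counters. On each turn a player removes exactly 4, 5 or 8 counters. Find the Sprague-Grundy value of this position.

2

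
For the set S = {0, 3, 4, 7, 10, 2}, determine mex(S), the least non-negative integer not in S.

1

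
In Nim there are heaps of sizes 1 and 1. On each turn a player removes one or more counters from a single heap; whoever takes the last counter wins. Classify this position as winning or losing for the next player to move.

Losing position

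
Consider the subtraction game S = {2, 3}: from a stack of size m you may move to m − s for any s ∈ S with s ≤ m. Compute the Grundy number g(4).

2

Compute g(0), g(1), … for moves {2, 3}:
g(0) = mex{} = 0
g(1) = mex{} = 0
g(2) = mex{0} = 1
g(3) = mex{0} = 1
g(4) = mex{0,1} = 2
So g(4) = 2.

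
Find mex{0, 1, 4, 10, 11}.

2

The values 0, 1 are all present; 2 is the first non-negative integer missing from the set.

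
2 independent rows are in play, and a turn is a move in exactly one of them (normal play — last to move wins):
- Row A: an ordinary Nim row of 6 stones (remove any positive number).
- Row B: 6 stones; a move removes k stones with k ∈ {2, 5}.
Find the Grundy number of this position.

7

Row A is a plain Nim row of size 6, so its Grundy value is 6.
Grundy values for row B (subtraction set {2, 5}):
k:     0  1  2  3  4  5  6
g(k):  0  0  1  1  0  2  1
So g(6) = 1.
By the Sprague-Grundy theorem, the Grundy value of a sum of independent games is the XOR of the component values.
Combined value = 6 XOR 1 = 7.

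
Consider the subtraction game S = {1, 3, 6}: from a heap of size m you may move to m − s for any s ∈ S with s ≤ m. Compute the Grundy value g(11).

0

Grundy values for subtraction set {1, 3, 6}:
k:     0  1  2  3  4  5  6  7  8  9 10 11
g(k):  0  1  0  1  0  1  2  3  2  0  1  0
So g(11) = 0.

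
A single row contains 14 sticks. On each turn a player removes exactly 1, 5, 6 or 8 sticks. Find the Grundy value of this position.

Build the Grundy sequence with g(k) = mex{g(k−s) : s ∈ {1, 5, 6, 8}, s ≤ k}:
g(0) = mex{} = 0
g(1) = mex{0} = 1
g(2) = mex{1} = 0
g(3) = mex{0} = 1
g(4) = mex{1} = 0
g(5) = mex{0} = 1
g(6) = mex{0,1} = 2
g(7) = mex{0,1,2} = 3
g(8) = mex{0,1,3} = 2
g(9) = mex{0,1,2} = 3
g(10) = mex{0,1,3} = 2
g(11) = mex{1,2} = 0
g(12) = mex{0,2,3} = 1
g(13) = mex{1,2,3} = 0
g(14) = mex{0,2,3} = 1
So g(14) = 1.

1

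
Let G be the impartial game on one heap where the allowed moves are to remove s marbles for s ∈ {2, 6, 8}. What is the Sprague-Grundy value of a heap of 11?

3

Build the Grundy sequence with g(k) = mex{g(k−s) : s ∈ {2, 6, 8}, s ≤ k}:
g(0) = mex{} = 0
g(1) = mex{} = 0
g(2) = mex{0} = 1
g(3) = mex{0} = 1
g(4) = mex{1} = 0
g(5) = mex{1} = 0
g(6) = mex{0} = 1
g(7) = mex{0} = 1
g(8) = mex{0,1} = 2
g(9) = mex{0,1} = 2
g(10) = mex{0,1,2} = 3
g(11) = mex{0,1,2} = 3
So g(11) = 3.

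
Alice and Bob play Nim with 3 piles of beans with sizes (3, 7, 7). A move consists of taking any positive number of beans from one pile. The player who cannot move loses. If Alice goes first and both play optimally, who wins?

Nim-sum: 3 ^ 7 ^ 7 = 3.
The nim-sum is 3 ≠ 0, so this is an N-position: the player to move can win; Alice has a winning move.

Alice wins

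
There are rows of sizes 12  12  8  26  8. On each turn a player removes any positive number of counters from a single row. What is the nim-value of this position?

26

Nim-sum: 12 XOR 12 XOR 8 XOR 26 XOR 8 = 26.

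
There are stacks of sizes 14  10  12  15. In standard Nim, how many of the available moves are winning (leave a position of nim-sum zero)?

3

Bitwise XOR of the heap sizes:
  1110  (14)
  1010  (10)
  1100  (12)
  1111  (15)
  ----
  0111  (7)
The overall nim-sum is X = 7. A stack of size p has a winning move iff p XOR X < p (reduce it to p XOR X).
  14: 14 XOR 7 = 9 < 14 — winning move (to 9).
  10: 10 XOR 7 = 13 ≥ 10 — no move.
  12: 12 XOR 7 = 11 < 12 — winning move (to 11).
  15: 15 XOR 7 = 8 < 15 — winning move (to 8).
That gives 3 winning moves.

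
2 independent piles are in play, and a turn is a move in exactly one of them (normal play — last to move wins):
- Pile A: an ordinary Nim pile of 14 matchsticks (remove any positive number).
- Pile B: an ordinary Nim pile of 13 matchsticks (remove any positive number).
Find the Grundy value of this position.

3

Pile A is a plain Nim pile of size 14, so its Grundy value is 14.
Pile B is a plain Nim pile of size 13, so its Grundy value is 13.
The value of a disjunctive sum is the nim-sum of the parts.
Combined value = 14 XOR 13 = 3.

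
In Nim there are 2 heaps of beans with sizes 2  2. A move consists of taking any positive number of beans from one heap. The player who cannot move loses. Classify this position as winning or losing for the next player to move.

Losing position

Nim-sum: 2 ^ 2 = 0.
The nim-sum is 0, so this is a P-position: the player to move is in a losing position under optimal play.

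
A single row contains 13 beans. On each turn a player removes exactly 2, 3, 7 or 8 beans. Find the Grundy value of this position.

Build the Grundy sequence with g(k) = mex{g(k−s) : s ∈ {2, 3, 7, 8}, s ≤ k}:
k:     0  1  2  3  4  5  6  7  8  9 10 11 12 13
g(k):  0  0  1  1  2  0  0  1  1  2  0  0  1  1
So g(13) = 1.

1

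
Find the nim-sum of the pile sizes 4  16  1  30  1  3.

Compute the nim-sum pairwise:
4 ⊕ 16 = 20
20 ⊕ 1 = 21
21 ⊕ 30 = 11
11 ⊕ 1 = 10
10 ⊕ 3 = 9

9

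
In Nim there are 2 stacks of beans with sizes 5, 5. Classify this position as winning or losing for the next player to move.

Losing position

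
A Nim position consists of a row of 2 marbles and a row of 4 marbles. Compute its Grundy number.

6

In binary:
  010  (2)
  100  (4)
  ---
  110  (6)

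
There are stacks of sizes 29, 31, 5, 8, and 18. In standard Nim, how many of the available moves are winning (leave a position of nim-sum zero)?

3

In binary:
  11101  (29)
  11111  (31)
  00101  (5)
  01000  (8)
  10010  (18)
  -----
  11101  (29)
The overall nim-sum is X = 29. A stack of size p has a winning move iff p XOR X < p (reduce it to p XOR X).
  29: 29 XOR 29 = 0 < 29 — winning move (to 0).
  31: 31 XOR 29 = 2 < 31 — winning move (to 2).
  5: 5 XOR 29 = 24 ≥ 5 — no move.
  8: 8 XOR 29 = 21 ≥ 8 — no move.
  18: 18 XOR 29 = 15 < 18 — winning move (to 15).
That gives 3 winning moves.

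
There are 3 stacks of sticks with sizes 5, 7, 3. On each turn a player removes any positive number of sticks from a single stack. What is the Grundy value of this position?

1

Write each in binary and XOR column by column:
  101  (5)
  111  (7)
  011  (3)
  ---
  001  (1)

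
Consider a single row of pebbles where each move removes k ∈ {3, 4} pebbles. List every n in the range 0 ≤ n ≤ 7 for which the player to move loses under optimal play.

0, 1, 2, 7

Grundy values for subtraction set {3, 4}:
k:     0  1  2  3  4  5  6  7
g(k):  0  0  0  1  1  1  2  0
The P-positions (g = 0) in 0..7 are 0, 1, 2, 7.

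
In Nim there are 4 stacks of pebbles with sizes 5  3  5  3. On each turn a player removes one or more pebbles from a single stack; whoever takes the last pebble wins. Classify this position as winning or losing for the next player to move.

Losing position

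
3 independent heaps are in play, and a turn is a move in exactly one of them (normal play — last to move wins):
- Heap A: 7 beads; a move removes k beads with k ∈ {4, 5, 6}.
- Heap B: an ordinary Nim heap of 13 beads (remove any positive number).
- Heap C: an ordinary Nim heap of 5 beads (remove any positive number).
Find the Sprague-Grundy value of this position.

Build the Grundy sequence for heap A with g(k) = mex{g(k−s) : s ∈ {4, 5, 6}, s ≤ k}:
k:     0  1  2  3  4  5  6  7
g(k):  0  0  0  0  1  1  1  1
So g(7) = 1.
Heap B is a plain Nim heap of size 13, so its Grundy value is 13.
Heap C is a plain Nim heap of size 5, so its Grundy value is 5.
By the Sprague-Grundy theorem, the Grundy value of a sum of independent games is the XOR of the component values.
Combined value = 1 XOR 13 XOR 5 = 9.

9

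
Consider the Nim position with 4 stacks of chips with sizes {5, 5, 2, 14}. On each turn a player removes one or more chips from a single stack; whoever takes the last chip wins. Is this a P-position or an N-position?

Nim-sum: 5 XOR 5 XOR 2 XOR 14 = 12.
The nim-sum is 12 ≠ 0, so this is an N-position: the player to move can win.

N-position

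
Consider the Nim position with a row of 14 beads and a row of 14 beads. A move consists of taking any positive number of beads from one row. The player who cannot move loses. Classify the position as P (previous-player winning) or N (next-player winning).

Bitwise XOR of the heap sizes:
  1110  (14)
  1110  (14)
  ----
  0000  (0)
The nim-sum is 0, so this is a P-position: the player to move is in a losing position under optimal play.

P-position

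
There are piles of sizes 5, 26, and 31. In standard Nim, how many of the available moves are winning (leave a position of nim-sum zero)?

0

Nim-sum: 5 ⊕ 26 ⊕ 31 = 0.
The nim-sum is already 0, so every move leaves a nonzero nim-sum — there are no winning moves.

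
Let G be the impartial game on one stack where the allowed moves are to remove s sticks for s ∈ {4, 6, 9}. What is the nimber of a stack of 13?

0

Build the Grundy sequence with g(k) = mex{g(k−s) : s ∈ {4, 6, 9}, s ≤ k}:
g(0) = mex{} = 0
g(1) = mex{} = 0
g(2) = mex{} = 0
g(3) = mex{} = 0
g(4) = mex{0} = 1
g(5) = mex{0} = 1
g(6) = mex{0} = 1
g(7) = mex{0} = 1
g(8) = mex{0,1} = 2
g(9) = mex{0,1} = 2
g(10) = mex{0,1} = 2
g(11) = mex{0,1} = 2
g(12) = mex{0,1,2} = 3
g(13) = mex{1,2} = 0
So g(13) = 0.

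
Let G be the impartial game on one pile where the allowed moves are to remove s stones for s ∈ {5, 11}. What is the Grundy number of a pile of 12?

2

Build the Grundy sequence with g(k) = mex{g(k−s) : s ∈ {5, 11}, s ≤ k}:
g(0) = mex{} = 0
g(1) = mex{} = 0
g(2) = mex{} = 0
g(3) = mex{} = 0
g(4) = mex{} = 0
g(5) = mex{0} = 1
g(6) = mex{0} = 1
g(7) = mex{0} = 1
g(8) = mex{0} = 1
g(9) = mex{0} = 1
g(10) = mex{1} = 0
g(11) = mex{0,1} = 2
g(12) = mex{0,1} = 2
So g(12) = 2.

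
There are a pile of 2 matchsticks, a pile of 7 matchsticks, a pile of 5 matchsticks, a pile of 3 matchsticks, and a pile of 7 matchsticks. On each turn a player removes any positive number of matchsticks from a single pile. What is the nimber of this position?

4

Compute the nim-sum pairwise:
2 XOR 7 = 5
5 XOR 5 = 0
0 XOR 3 = 3
3 XOR 7 = 4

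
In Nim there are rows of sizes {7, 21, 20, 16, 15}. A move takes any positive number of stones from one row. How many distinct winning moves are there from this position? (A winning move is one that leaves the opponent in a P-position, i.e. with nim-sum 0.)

In binary:
  00111  (7)
  10101  (21)
  10100  (20)
  10000  (16)
  01111  (15)
  -----
  11001  (25)
The overall nim-sum is X = 25. A row of size p has a winning move iff p XOR X < p (reduce it to p XOR X).
  7: 7 XOR 25 = 30 ≥ 7 — no move.
  21: 21 XOR 25 = 12 < 21 — winning move (to 12).
  20: 20 XOR 25 = 13 < 20 — winning move (to 13).
  16: 16 XOR 25 = 9 < 16 — winning move (to 9).
  15: 15 XOR 25 = 22 ≥ 15 — no move.
That gives 3 winning moves.

3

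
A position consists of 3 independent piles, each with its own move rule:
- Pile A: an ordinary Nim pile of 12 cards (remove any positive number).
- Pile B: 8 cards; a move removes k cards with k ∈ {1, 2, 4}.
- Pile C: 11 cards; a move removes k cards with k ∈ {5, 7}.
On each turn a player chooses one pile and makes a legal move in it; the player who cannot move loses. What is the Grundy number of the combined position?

12

Pile A is a plain Nim pile of size 12, so its Grundy value is 12.
Build the Grundy sequence for pile B with g(k) = mex{g(k−s) : s ∈ {1, 2, 4}, s ≤ k}:
g(0) = mex{} = 0
g(1) = mex{0} = 1
g(2) = mex{0,1} = 2
g(3) = mex{1,2} = 0
g(4) = mex{0,2} = 1
g(5) = mex{0,1} = 2
g(6) = mex{1,2} = 0
g(7) = mex{0,2} = 1
g(8) = mex{0,1} = 2
So g(8) = 2.
For pile C, compute g(0), g(1), … with moves {5, 7}:
k:     0  1  2  3  4  5  6  7  8  9 10 11
g(k):  0  0  0  0  0  1  1  1  1  1  2  2
So g(11) = 2.
By the Sprague-Grundy theorem, the Grundy value of a sum of independent games is the XOR of the component values.
Combined value = 12 ⊕ 2 ⊕ 2 = 12.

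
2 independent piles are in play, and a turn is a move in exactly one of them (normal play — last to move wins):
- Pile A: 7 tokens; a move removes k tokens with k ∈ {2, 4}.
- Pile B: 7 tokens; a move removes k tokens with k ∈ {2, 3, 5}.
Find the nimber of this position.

0

Grundy values for pile A (subtraction set {2, 4}):
g(0) = mex{} = 0
g(1) = mex{} = 0
g(2) = mex{0} = 1
g(3) = mex{0} = 1
g(4) = mex{0,1} = 2
g(5) = mex{0,1} = 2
g(6) = mex{1,2} = 0
g(7) = mex{1,2} = 0
So g(7) = 0.
Build the Grundy sequence for pile B with g(k) = mex{g(k−s) : s ∈ {2, 3, 5}, s ≤ k}:
k:     0  1  2  3  4  5  6  7
g(k):  0  0  1  1  2  2  3  0
So g(7) = 0.
By the Sprague-Grundy theorem, the Grundy value of a sum of independent games is the XOR of the component values.
Combined value = 0 XOR 0 = 0.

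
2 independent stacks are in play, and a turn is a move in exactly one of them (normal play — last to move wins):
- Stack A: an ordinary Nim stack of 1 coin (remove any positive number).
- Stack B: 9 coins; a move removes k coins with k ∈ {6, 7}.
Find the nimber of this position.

0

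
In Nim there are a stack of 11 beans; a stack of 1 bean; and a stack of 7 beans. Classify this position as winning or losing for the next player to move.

Winning position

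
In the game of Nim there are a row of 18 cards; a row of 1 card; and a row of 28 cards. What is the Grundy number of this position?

Compute the nim-sum pairwise:
18 ^ 1 = 19
19 ^ 28 = 15

15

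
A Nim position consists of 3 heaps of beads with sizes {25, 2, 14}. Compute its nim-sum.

21

Compute the nim-sum pairwise:
25 XOR 2 = 27
27 XOR 14 = 21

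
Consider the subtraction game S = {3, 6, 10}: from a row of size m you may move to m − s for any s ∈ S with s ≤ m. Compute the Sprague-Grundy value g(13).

Grundy values for subtraction set {3, 6, 10}:
g(0) = mex{} = 0
g(1) = mex{} = 0
g(2) = mex{} = 0
g(3) = mex{0} = 1
g(4) = mex{0} = 1
g(5) = mex{0} = 1
g(6) = mex{0,1} = 2
g(7) = mex{0,1} = 2
g(8) = mex{0,1} = 2
g(9) = mex{1,2} = 0
g(10) = mex{0,1,2} = 3
g(11) = mex{0,1,2} = 3
g(12) = mex{0,2} = 1
g(13) = mex{1,2,3} = 0
So g(13) = 0.

0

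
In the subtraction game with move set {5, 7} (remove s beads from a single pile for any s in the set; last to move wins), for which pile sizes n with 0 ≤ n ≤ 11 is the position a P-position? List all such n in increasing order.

0, 1, 2, 3, 4

Grundy values for subtraction set {5, 7}:
k:     0  1  2  3  4  5  6  7  8  9 10 11
g(k):  0  0  0  0  0  1  1  1  1  1  2  2
The P-positions (g = 0) in 0..11 are 0, 1, 2, 3, 4.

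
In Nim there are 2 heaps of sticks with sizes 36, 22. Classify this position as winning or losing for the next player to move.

Winning position

Nim-sum: 36 ^ 22 = 50.
The nim-sum is 50 ≠ 0, so this is an N-position: the player to move can win.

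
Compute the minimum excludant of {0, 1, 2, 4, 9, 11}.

3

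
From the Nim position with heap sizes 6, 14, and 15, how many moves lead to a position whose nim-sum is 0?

Compute the nim-sum pairwise:
6 XOR 14 = 8
8 XOR 15 = 7
The overall nim-sum is X = 7. A heap of size p has a winning move iff p XOR X < p (reduce it to p XOR X).
  6: 6 XOR 7 = 1 < 6 — winning move (to 1).
  14: 14 XOR 7 = 9 < 14 — winning move (to 9).
  15: 15 XOR 7 = 8 < 15 — winning move (to 8).
That gives 3 winning moves.

3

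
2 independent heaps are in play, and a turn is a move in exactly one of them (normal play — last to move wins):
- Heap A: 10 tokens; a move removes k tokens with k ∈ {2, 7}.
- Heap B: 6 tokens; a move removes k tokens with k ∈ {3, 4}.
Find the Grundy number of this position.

2

Grundy values for heap A (subtraction set {2, 7}):
k:     0  1  2  3  4  5  6  7  8  9 10
g(k):  0  0  1  1  0  0  1  1  2  0  0
So g(10) = 0.
Build the Grundy sequence for heap B with g(k) = mex{g(k−s) : s ∈ {3, 4}, s ≤ k}:
k:     0  1  2  3  4  5  6
g(k):  0  0  0  1  1  1  2
So g(6) = 2.
The value of a disjunctive sum is the nim-sum of the parts.
Combined value = 0 ⊕ 2 = 2.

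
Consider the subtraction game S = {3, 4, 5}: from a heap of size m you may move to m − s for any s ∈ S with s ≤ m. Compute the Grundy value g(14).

2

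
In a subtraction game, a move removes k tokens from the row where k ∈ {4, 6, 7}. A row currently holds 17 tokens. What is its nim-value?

1

Compute g(0), g(1), … for moves {4, 6, 7}:
k:     0  1  2  3  4  5  6  7  8  9 10 11 12 13 14 15 16 17
g(k):  0  0  0  0  1  1  1  1  2  2  2  0  0  0  0  1  1  1
So g(17) = 1.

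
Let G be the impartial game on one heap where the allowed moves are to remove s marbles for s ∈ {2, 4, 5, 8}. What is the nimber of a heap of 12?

1

Grundy values for subtraction set {2, 4, 5, 8}:
k:     0  1  2  3  4  5  6  7  8  9 10 11 12
g(k):  0  0  1  1  2  2  3  0  4  1  0  2  1
So g(12) = 1.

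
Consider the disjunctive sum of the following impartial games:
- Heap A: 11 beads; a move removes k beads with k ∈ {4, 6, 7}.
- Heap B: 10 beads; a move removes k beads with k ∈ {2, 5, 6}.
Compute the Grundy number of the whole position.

1

For heap A, compute g(0), g(1), … with moves {4, 6, 7}:
k:     0  1  2  3  4  5  6  7  8  9 10 11
g(k):  0  0  0  0  1  1  1  1  2  2  2  0
So g(11) = 0.
Build the Grundy sequence for heap B with g(k) = mex{g(k−s) : s ∈ {2, 5, 6}, s ≤ k}:
k:     0  1  2  3  4  5  6  7  8  9 10
g(k):  0  0  1  1  0  2  1  3  0  2  1
So g(10) = 1.
The value of a disjunctive sum is the nim-sum of the parts.
Combined value = 0 ⊕ 1 = 1.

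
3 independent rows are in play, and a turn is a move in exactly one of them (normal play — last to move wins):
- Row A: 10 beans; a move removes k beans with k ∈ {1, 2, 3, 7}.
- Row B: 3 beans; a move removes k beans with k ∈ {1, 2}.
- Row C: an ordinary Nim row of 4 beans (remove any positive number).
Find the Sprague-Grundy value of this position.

Grundy values for row A (subtraction set {1, 2, 3, 7}):
k:     0  1  2  3  4  5  6  7  8  9 10
g(k):  0  1  2  3  0  1  2  3  0  1  2
So g(10) = 2.
For row B, compute g(0), g(1), … with moves {1, 2}:
g(0) = mex{} = 0
g(1) = mex{0} = 1
g(2) = mex{0,1} = 2
g(3) = mex{1,2} = 0
So g(3) = 0.
Row C is a plain Nim row of size 4, so its Grundy value is 4.
The value of a disjunctive sum is the nim-sum of the parts.
Combined value = 2 ⊕ 0 ⊕ 4 = 6.

6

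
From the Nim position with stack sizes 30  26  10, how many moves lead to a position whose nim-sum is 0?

3

Nim-sum: 30 ^ 26 ^ 10 = 14.
The overall nim-sum is X = 14. A stack of size p has a winning move iff p XOR X < p (reduce it to p XOR X).
  30: 30 XOR 14 = 16 < 30 — winning move (to 16).
  26: 26 XOR 14 = 20 < 26 — winning move (to 20).
  10: 10 XOR 14 = 4 < 10 — winning move (to 4).
That gives 3 winning moves.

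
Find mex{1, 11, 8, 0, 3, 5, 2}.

The values 0, 1, 2, 3 are all present; 4 is the first non-negative integer missing from the set.

4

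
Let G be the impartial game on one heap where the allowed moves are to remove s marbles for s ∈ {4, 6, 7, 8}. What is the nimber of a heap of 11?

Grundy values for subtraction set {4, 6, 7, 8}:
k:     0  1  2  3  4  5  6  7  8  9 10 11
g(k):  0  0  0  0  1  1  1  1  2  2  2  2
So g(11) = 2.

2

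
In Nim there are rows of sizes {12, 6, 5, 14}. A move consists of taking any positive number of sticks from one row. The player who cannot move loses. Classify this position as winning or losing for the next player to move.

In binary:
  1100  (12)
  0110  (6)
  0101  (5)
  1110  (14)
  ----
  0001  (1)
The nim-sum is 1 ≠ 0, so this is an N-position: the player to move can win.

Winning position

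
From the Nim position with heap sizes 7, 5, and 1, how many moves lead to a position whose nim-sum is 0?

Compute the nim-sum pairwise:
7 ⊕ 5 = 2
2 ⊕ 1 = 3
The overall nim-sum is X = 3. A heap of size p has a winning move iff p XOR X < p (reduce it to p XOR X).
  7: 7 XOR 3 = 4 < 7 — winning move (to 4).
  5: 5 XOR 3 = 6 ≥ 5 — no move.
  1: 1 XOR 3 = 2 ≥ 1 — no move.
That gives 1 winning move.

1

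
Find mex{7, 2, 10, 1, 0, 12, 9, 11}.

3

The values 0, 1, 2 are all present; 3 is the first non-negative integer missing from the set.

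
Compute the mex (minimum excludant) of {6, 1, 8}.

0

0 is not in the set, so the mex is 0.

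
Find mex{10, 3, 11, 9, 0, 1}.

The values 0, 1 are all present; 2 is the first non-negative integer missing from the set.

2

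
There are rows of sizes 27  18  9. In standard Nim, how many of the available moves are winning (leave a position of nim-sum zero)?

0

Nim-sum: 27 ^ 18 ^ 9 = 0.
The nim-sum is already 0, so every move leaves a nonzero nim-sum — there are no winning moves.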